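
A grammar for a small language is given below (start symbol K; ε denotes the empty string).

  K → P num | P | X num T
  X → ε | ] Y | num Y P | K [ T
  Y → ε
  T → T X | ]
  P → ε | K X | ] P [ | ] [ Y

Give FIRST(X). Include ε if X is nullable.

X → ε contributes ε.
X → ] Y contributes {]}.
X → num Y P contributes {num}.
From X → K [ T: K nullable, take FIRST(K) ∪ {[} = { [, ], num }.
Union: FIRST(X) = { [, ], num, ε }.

{ [, ], num, ε }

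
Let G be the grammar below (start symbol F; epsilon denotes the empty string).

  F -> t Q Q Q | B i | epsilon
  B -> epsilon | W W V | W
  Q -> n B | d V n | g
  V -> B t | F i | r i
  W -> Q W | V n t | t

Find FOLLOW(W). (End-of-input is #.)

In B -> W W V: add FIRST(W V) = { d, g, i, n, r, t }.
In B -> W W V: add FIRST(V) = { d, g, i, n, r, t }.
In B -> W: W is at the end, add FOLLOW(B) = { #, d, g, i, n, r, t }.
In W -> Q W: W is at the end, add FOLLOW(W) = { #, d, g, i, n, r, t }.
Union: FOLLOW(W) = { #, d, g, i, n, r, t }.

{ #, d, g, i, n, r, t }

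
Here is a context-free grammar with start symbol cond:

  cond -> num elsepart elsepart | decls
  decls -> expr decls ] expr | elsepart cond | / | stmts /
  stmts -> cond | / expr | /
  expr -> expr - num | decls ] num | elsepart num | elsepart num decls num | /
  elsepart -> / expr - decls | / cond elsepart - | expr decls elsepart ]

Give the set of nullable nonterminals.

{ } (none)

No nonterminal has an empty production or an RHS whose symbols are all nullable.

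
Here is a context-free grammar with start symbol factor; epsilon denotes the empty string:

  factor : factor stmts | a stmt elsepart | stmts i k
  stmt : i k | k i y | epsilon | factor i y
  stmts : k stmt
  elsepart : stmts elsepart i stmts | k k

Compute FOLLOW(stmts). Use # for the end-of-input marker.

In factor : factor stmts: stmts is at the end, add FOLLOW(factor) = { #, i, k }.
In factor : stmts i k: add FIRST(i k) = { i }.
In elsepart : stmts elsepart i stmts: add FIRST(elsepart i stmts) = { k }.
In elsepart : stmts elsepart i stmts: stmts is at the end, add FOLLOW(elsepart) = { #, i, k }.
Union: FOLLOW(stmts) = { #, i, k }.

{ #, i, k }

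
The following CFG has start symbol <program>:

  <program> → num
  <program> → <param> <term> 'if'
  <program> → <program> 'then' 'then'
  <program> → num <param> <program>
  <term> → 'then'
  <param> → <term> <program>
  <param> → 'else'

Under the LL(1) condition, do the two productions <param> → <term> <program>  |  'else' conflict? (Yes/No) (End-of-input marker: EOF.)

No

FIRST(<term> <program>) = { 'then' } and FIRST('else') = { 'else' }.
The FIRST sets are disjoint and neither alternative is nullable — no conflict.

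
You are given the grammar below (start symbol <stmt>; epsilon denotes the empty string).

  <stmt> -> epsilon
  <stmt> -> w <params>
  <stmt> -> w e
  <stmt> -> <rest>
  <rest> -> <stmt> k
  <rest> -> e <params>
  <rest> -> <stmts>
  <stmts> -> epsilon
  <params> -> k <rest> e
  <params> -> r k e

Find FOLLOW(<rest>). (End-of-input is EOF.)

In <stmt> -> <rest>: <rest> is at the end, add FOLLOW(<stmt>) = { EOF, k }.
In <params> -> k <rest> e: add FIRST(e) = { e }.
Union: FOLLOW(<rest>) = { EOF, e, k }.

{ EOF, e, k }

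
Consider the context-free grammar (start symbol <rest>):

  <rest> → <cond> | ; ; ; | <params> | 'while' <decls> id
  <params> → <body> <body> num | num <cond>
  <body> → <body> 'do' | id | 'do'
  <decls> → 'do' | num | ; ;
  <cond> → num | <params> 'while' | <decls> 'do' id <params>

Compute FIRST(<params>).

From <params> → <body> <body> num: add FIRST(<body>) = { 'do', id }.
<params> → num <cond> contributes {num}.
Union: FIRST(<params>) = { 'do', id, num }.

{ 'do', id, num }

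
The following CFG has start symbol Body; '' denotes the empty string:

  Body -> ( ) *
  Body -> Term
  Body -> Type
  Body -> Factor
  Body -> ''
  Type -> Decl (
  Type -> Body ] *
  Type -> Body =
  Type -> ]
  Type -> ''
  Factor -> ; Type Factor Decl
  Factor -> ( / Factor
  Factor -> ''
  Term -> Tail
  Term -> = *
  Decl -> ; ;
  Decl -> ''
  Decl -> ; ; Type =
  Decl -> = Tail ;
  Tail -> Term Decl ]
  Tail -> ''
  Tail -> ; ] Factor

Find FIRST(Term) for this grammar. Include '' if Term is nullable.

{ ;, =, ], '' }

From Term -> Tail: add FIRST(Tail) = { ;, =, ], '' } (including '' since Tail is nullable).
Term -> = * contributes {=}.
Union: FIRST(Term) = { ;, =, ], '' }.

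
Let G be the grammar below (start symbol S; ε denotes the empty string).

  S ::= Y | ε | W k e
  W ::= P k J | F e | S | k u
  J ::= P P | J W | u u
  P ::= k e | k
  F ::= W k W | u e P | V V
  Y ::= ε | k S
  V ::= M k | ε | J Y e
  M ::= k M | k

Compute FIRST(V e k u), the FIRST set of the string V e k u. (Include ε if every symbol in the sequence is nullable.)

{ e, k, u }

Add FIRST(V)\{ε} = { k, u }; V is nullable, continue.
e is a terminal; add {e} and stop.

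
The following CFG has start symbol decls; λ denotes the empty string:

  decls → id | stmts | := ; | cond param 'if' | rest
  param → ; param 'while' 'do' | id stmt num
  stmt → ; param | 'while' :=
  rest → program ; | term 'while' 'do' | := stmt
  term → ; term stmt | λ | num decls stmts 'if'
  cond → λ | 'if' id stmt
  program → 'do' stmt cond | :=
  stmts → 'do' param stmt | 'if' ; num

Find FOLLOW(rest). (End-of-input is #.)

In decls → rest: rest is at the end, add FOLLOW(decls) = { #, 'do', 'if' }.
Union: FOLLOW(rest) = { #, 'do', 'if' }.

{ #, 'do', 'if' }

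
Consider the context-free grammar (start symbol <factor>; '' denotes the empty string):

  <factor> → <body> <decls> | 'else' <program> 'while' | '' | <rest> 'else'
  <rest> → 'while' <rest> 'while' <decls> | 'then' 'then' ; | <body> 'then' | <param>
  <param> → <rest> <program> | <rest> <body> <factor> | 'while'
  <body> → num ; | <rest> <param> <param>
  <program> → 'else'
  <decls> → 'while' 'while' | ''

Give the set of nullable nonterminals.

{ <decls>, <factor> }

Directly nullable (have an ''-production): <factor>, <decls>.
No other nonterminal has a production whose RHS symbols are all nullable.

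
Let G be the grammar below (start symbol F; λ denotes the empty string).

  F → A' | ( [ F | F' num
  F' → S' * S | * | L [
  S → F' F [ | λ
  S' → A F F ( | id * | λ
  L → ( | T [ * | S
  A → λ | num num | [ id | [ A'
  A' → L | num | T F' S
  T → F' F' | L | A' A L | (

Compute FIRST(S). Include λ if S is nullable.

From S → F' F [: add FIRST(F') = { (, *, [, id, num }.
S → λ contributes λ.
Union: FIRST(S) = { (, *, [, id, num, λ }.

{ (, *, [, id, num, λ }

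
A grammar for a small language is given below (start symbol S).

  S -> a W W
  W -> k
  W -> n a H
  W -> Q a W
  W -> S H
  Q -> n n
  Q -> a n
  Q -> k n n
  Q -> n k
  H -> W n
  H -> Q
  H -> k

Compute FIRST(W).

W -> k contributes {k}.
W -> n a H contributes {n}.
From W -> Q a W: add FIRST(Q) = { a, k, n }.
From W -> S H: add FIRST(S) = { a }.
Union: FIRST(W) = { a, k, n }.

{ a, k, n }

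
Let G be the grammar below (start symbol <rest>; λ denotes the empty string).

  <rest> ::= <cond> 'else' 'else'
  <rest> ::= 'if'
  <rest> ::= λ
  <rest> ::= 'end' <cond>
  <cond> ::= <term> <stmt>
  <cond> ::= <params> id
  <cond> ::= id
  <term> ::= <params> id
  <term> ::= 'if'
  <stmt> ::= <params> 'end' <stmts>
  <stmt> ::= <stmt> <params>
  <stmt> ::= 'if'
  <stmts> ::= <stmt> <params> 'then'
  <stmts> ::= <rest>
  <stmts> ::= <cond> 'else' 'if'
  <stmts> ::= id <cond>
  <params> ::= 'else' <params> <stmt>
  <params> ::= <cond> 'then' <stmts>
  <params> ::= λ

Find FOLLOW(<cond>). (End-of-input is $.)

In <rest> ::= <cond> 'else' 'else': add FIRST('else' 'else') = { 'else' }.
In <rest> ::= 'end' <cond>: <cond> is at the end, add FOLLOW(<rest>) = { $, 'else', 'end', 'if', 'then', id }.
In <stmts> ::= <cond> 'else' 'if': add FIRST('else' 'if') = { 'else' }.
In <stmts> ::= id <cond>: <cond> is at the end, add FOLLOW(<stmts>) = { $, 'else', 'end', 'if', 'then', id }.
In <params> ::= <cond> 'then' <stmts>: add FIRST('then' <stmts>) = { 'then' }.
Union: FOLLOW(<cond>) = { $, 'else', 'end', 'if', 'then', id }.

{ $, 'else', 'end', 'if', 'then', id }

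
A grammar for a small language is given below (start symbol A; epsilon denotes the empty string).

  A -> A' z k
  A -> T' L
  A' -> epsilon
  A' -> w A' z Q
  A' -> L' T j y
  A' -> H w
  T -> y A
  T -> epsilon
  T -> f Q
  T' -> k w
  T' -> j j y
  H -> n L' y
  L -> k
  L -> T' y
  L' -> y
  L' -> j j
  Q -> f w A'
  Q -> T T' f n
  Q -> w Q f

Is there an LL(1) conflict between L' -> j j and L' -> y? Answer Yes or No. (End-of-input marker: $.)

FIRST(j j) = { j } and FIRST(y) = { y }.
The FIRST sets are disjoint and neither alternative is nullable — no conflict.

No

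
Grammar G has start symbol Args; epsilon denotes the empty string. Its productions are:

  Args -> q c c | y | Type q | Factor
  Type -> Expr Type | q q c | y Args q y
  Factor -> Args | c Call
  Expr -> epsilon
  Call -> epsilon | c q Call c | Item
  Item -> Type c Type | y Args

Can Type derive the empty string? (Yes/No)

No

Nullable nonterminals: Call, Expr.
No production of Type has an RHS whose symbols are all nullable, so Type is not nullable.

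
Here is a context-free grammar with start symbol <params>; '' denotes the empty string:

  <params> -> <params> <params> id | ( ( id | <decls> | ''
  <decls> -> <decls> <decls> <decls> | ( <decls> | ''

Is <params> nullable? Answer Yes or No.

Yes

<params> has an ''-production, so <params> ⇒ ''.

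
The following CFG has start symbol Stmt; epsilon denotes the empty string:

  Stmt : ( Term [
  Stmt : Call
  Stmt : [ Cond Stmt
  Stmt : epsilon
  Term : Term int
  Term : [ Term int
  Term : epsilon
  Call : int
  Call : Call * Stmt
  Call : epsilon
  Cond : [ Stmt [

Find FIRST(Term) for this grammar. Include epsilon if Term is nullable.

{ [, int, epsilon }

From Term : Term int: Term nullable, take FIRST(Term) ∪ {int} = { [, int }.
Term : [ Term int contributes {[}.
Term : epsilon contributes epsilon.
Union: FIRST(Term) = { [, int, epsilon }.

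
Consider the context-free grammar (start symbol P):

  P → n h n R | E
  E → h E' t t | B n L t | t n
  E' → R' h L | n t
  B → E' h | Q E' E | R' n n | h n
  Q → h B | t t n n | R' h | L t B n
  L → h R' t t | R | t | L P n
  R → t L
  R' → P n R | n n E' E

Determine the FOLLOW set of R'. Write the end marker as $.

{ h, n, t }

In E' → R' h L: add FIRST(h L) = { h }.
In B → R' n n: add FIRST(n n) = { n }.
In Q → R' h: add FIRST(h) = { h }.
In L → h R' t t: add FIRST(t t) = { t }.
Union: FOLLOW(R') = { h, n, t }.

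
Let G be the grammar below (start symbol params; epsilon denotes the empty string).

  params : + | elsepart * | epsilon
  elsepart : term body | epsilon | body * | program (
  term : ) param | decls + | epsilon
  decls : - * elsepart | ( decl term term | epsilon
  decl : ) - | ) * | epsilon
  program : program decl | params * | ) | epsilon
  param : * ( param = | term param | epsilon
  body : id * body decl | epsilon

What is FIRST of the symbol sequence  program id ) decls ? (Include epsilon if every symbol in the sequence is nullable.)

Add FIRST(program)\{epsilon} = { (, ), *, +, -, id }; program is nullable, continue.
id is a terminal; add {id} and stop.

{ (, ), *, +, -, id }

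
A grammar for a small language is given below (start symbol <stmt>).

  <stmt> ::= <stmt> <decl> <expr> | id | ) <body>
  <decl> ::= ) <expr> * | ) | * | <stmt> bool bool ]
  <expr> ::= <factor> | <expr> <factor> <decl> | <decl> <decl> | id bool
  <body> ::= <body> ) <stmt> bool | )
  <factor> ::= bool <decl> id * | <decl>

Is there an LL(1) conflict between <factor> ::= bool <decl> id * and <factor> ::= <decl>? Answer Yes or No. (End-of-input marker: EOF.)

No

FIRST(bool <decl> id *) = { bool } and FIRST(<decl>) = { ), *, id }.
The FIRST sets are disjoint and neither alternative is nullable — no conflict.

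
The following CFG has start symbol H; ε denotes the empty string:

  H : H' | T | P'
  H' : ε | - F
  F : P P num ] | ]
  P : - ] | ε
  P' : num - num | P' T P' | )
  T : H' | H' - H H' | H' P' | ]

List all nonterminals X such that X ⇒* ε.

{ H, H', P, T }

Directly nullable (have an ε-production): H', P.
H : H' with every symbol nullable, so H is nullable.
T : H' with every symbol nullable, so T is nullable.
No other nonterminal has a production whose RHS symbols are all nullable.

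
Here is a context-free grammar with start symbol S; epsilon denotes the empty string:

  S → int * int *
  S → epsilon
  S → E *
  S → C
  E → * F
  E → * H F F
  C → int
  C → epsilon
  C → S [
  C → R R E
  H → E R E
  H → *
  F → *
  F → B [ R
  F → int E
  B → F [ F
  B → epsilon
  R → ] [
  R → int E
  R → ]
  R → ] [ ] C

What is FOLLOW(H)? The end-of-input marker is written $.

{ *, [, int }

In E → * H F F: add FIRST(F F) = { *, [, int }.
Union: FOLLOW(H) = { *, [, int }.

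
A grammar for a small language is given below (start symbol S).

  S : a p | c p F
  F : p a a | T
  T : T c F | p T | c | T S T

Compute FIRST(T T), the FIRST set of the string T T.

Add FIRST(T) = { c, p }; T is not nullable, stop.

{ c, p }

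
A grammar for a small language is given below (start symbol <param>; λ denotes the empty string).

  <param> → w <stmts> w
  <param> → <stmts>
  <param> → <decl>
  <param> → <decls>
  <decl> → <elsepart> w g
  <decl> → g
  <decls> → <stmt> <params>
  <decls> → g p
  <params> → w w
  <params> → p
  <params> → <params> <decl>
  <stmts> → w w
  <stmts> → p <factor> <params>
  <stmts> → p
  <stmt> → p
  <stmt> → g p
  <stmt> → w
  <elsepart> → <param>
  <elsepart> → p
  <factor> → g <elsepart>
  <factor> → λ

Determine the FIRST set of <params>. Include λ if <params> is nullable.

{ p, w }

<params> → w w contributes {w}.
<params> → p contributes {p}.
From <params> → <params> <decl>: add FIRST(<params>) = { p, w }.
Union: FIRST(<params>) = { p, w }.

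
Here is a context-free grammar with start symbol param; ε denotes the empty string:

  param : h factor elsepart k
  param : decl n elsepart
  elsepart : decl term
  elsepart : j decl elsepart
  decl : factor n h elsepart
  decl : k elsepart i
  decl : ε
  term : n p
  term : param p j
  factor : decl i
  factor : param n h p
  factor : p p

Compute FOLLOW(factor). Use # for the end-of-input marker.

In param : h factor elsepart k: add FIRST(elsepart k) = { h, i, j, k, n, p }.
In decl : factor n h elsepart: add FIRST(n h elsepart) = { n }.
Union: FOLLOW(factor) = { h, i, j, k, n, p }.

{ h, i, j, k, n, p }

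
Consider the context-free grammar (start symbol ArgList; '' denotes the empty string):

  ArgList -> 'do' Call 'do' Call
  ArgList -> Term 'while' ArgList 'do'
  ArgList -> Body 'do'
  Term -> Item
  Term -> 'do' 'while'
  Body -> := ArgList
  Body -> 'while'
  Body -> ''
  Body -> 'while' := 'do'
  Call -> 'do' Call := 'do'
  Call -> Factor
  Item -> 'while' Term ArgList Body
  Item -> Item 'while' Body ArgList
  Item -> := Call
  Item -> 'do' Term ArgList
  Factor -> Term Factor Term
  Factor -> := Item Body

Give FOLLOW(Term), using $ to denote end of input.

In ArgList -> Term 'while' ArgList 'do': add FIRST('while' ArgList 'do') = { 'while' }.
In Item -> 'while' Term ArgList Body: add FIRST(ArgList Body) = { 'do', 'while', := }.
In Item -> 'do' Term ArgList: add FIRST(ArgList) = { 'do', 'while', := }.
In Factor -> Term Factor Term: add FIRST(Factor Term) = { 'do', 'while', := }.
In Factor -> Term Factor Term: Term is at the end, add FOLLOW(Factor) = { $, 'do', 'while', := }.
Union: FOLLOW(Term) = { $, 'do', 'while', := }.

{ $, 'do', 'while', := }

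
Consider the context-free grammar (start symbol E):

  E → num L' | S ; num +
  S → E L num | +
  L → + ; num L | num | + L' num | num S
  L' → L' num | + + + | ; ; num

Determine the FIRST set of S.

{ +, num }

From S → E L num: add FIRST(E) = { +, num }.
S → + contributes {+}.
Union: FIRST(S) = { +, num }.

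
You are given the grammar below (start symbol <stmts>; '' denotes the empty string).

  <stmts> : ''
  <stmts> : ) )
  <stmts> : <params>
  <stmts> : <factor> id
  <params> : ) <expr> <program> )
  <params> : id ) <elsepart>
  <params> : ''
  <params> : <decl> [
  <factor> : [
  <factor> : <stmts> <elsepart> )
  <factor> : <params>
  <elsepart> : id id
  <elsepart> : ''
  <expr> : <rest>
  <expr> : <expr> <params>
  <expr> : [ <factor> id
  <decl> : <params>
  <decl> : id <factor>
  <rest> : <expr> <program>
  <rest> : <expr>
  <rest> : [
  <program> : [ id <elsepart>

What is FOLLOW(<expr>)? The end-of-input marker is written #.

In <params> : ) <expr> <program> ): add FIRST(<program> )) = { [ }.
In <expr> : <expr> <params>: add FIRST(<params>)\{''} = { ), [, id }.
  Since <params> is nullable, also add FOLLOW(<expr>) = { ), [, id }.
In <rest> : <expr> <program>: add FIRST(<program>) = { [ }.
In <rest> : <expr>: <expr> is at the end, add FOLLOW(<rest>) = { ), [, id }.
Union: FOLLOW(<expr>) = { ), [, id }.

{ ), [, id }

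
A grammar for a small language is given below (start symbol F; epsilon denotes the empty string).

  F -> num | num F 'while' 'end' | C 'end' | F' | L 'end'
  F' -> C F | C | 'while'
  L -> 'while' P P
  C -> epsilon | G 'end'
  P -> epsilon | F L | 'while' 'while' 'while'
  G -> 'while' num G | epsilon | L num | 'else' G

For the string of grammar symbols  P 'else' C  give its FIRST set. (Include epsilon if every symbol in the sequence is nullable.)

Add FIRST(P)\{epsilon} = { 'else', 'end', 'while', num }; P is nullable, continue.
'else' is a terminal; add {'else'} and stop.

{ 'else', 'end', 'while', num }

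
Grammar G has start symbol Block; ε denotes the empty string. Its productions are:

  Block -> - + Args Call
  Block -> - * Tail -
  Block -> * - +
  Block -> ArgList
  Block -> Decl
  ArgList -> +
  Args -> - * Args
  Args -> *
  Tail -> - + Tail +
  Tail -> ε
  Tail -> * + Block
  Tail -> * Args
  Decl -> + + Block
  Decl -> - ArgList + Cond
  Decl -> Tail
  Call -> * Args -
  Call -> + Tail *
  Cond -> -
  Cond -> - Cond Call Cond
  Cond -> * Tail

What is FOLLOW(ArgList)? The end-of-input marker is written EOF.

In Block -> ArgList: ArgList is at the end, add FOLLOW(Block) = { EOF, *, +, - }.
In Decl -> - ArgList + Cond: add FIRST(+ Cond) = { + }.
Union: FOLLOW(ArgList) = { EOF, *, +, - }.

{ EOF, *, +, - }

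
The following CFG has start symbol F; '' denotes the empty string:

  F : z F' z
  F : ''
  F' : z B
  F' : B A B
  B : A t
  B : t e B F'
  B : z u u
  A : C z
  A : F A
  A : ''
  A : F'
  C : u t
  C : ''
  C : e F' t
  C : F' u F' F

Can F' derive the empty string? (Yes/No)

Nullable nonterminals: A, C, F.
No production of F' has an RHS whose symbols are all nullable, so F' is not nullable.

No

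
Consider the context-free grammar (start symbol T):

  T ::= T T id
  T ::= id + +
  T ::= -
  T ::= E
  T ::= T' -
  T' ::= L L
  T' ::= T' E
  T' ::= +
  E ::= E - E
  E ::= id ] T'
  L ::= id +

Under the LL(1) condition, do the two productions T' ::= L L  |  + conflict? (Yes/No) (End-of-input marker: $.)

No

FIRST(L L) = { id } and FIRST(+) = { + }.
The FIRST sets are disjoint and neither alternative is nullable — no conflict.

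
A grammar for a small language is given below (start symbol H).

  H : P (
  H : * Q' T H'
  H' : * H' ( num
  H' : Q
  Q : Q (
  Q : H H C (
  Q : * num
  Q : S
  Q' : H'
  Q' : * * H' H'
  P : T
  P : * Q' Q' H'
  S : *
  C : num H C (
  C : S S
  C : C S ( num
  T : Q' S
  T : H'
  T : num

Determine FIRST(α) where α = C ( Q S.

Add FIRST(C) = { *, num }; C is not nullable, stop.

{ *, num }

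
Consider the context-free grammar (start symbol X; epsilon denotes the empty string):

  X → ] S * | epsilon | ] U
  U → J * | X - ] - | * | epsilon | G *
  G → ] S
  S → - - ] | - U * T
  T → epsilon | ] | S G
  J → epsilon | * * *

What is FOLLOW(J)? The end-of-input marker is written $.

{ * }

In U → J *: add FIRST(*) = { * }.
Union: FOLLOW(J) = { * }.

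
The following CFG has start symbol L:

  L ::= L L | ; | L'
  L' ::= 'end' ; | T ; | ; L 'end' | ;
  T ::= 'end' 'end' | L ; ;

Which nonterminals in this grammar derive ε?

{ } (none)

No nonterminal has an empty production or an RHS whose symbols are all nullable.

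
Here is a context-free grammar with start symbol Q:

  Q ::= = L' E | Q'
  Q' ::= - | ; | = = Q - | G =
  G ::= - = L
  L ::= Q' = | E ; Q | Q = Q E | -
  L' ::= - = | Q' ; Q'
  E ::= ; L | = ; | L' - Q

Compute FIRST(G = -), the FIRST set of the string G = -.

{ - }

Add FIRST(G) = { - }; G is not nullable, stop.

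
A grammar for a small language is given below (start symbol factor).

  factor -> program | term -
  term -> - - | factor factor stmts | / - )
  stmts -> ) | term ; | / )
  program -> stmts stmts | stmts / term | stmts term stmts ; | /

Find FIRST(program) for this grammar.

From program -> stmts stmts: add FIRST(stmts) = { ), -, / }.
From program -> stmts / term: add FIRST(stmts) = { ), -, / }.
From program -> stmts term stmts ;: add FIRST(stmts) = { ), -, / }.
program -> / contributes {/}.
Union: FIRST(program) = { ), -, / }.

{ ), -, / }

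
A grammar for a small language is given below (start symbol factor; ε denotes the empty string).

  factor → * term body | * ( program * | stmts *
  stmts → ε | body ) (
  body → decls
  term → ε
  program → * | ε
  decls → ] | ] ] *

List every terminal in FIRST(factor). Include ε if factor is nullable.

factor → * term body contributes {*}.
factor → * ( program * contributes {*}.
From factor → stmts *: stmts nullable, take FIRST(stmts) ∪ {*} = { *, ] }.
Union: FIRST(factor) = { *, ] }.

{ *, ] }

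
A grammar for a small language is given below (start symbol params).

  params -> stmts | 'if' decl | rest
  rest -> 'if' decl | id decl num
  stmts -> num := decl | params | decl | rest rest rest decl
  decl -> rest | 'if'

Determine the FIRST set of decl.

From decl -> rest: add FIRST(rest) = { 'if', id }.
decl -> 'if' contributes {'if'}.
Union: FIRST(decl) = { 'if', id }.

{ 'if', id }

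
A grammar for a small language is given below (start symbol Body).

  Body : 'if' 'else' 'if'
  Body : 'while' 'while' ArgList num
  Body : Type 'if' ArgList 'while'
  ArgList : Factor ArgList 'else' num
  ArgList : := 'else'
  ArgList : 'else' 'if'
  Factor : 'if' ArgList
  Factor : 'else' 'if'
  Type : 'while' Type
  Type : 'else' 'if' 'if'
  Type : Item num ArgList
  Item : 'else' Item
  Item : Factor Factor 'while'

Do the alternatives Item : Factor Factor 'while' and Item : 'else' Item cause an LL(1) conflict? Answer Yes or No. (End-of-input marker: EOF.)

Yes

FIRST(Factor Factor 'while') = { 'else', 'if' } and FIRST('else' Item) = { 'else' }.
Both contain 'else', so the two alternatives are not disjoint — LL(1) conflict.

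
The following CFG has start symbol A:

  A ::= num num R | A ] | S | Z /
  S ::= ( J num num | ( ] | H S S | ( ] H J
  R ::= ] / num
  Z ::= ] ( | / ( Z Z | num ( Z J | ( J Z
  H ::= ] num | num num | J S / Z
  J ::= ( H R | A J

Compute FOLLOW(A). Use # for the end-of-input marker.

{ #, (, /, ], num }

A is the start symbol, so # ∈ FOLLOW(A).
In A ::= A ]: add FIRST(]) = { ] }.
In J ::= A J: add FIRST(J) = { (, /, ], num }.
Union: FOLLOW(A) = { #, (, /, ], num }.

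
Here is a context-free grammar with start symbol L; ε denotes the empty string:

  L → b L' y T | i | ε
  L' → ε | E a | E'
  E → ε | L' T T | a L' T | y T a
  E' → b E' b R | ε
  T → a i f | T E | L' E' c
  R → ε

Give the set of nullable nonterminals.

Directly nullable (have an ε-production): L, L', E, E', R.
No other nonterminal has a production whose RHS symbols are all nullable.

{ E, E', L, L', R }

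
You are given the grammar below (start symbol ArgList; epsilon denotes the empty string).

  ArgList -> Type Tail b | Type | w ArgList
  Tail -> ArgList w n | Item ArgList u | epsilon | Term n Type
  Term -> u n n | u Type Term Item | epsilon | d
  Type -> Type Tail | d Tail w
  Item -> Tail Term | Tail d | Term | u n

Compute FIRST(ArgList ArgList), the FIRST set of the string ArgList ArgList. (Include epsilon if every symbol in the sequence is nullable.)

Add FIRST(ArgList) = { d, w }; ArgList is not nullable, stop.

{ d, w }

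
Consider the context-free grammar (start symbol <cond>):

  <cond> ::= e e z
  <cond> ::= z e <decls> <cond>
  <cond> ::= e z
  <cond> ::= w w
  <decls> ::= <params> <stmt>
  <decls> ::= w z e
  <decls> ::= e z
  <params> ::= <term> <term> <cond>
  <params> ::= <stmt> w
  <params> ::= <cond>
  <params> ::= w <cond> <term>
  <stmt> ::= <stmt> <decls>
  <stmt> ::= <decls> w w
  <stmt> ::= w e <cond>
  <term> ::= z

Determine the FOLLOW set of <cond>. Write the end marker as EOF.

<cond> is the start symbol, so EOF ∈ FOLLOW(<cond>).
In <cond> ::= z e <decls> <cond>: <cond> is at the end, add FOLLOW(<cond>) = { EOF, e, w, z }.
In <params> ::= <term> <term> <cond>: <cond> is at the end, add FOLLOW(<params>) = { e, w, z }.
In <params> ::= <cond>: <cond> is at the end, add FOLLOW(<params>) = { e, w, z }.
In <params> ::= w <cond> <term>: add FIRST(<term>) = { z }.
In <stmt> ::= w e <cond>: <cond> is at the end, add FOLLOW(<stmt>) = { e, w, z }.
Union: FOLLOW(<cond>) = { EOF, e, w, z }.

{ EOF, e, w, z }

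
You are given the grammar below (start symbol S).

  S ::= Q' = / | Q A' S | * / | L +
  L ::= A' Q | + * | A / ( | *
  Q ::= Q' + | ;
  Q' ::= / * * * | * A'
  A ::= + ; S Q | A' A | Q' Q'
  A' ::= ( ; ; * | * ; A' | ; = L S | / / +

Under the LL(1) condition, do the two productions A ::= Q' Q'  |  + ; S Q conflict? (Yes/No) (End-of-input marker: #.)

No

FIRST(Q' Q') = { *, / } and FIRST(+ ; S Q) = { + }.
The FIRST sets are disjoint and neither alternative is nullable — no conflict.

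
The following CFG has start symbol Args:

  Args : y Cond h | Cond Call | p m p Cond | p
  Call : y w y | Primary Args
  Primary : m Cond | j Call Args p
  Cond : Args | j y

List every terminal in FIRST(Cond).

From Cond : Args: add FIRST(Args) = { j, p, y }.
Cond : j y contributes {j}.
Union: FIRST(Cond) = { j, p, y }.

{ j, p, y }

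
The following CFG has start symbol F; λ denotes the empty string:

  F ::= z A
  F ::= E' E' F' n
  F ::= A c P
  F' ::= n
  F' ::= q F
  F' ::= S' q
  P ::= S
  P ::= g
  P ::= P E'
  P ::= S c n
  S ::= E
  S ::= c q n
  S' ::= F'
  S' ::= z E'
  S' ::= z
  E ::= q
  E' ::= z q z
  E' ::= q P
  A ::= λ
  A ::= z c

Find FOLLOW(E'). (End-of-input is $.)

{ $, n, q, z }

In F ::= E' E' F' n: add FIRST(E' F' n) = { q, z }.
In F ::= E' E' F' n: add FIRST(F' n) = { n, q, z }.
In P ::= P E': E' is at the end, add FOLLOW(P) = { $, n, q, z }.
In S' ::= z E': E' is at the end, add FOLLOW(S') = { q }.
Union: FOLLOW(E') = { $, n, q, z }.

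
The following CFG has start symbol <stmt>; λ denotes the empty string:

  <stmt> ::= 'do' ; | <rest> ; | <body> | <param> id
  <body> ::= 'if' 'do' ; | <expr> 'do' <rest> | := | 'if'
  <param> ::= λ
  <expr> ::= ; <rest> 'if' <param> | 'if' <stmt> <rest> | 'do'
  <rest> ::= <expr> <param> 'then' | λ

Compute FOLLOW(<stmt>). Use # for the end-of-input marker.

<stmt> is the start symbol, so # ∈ FOLLOW(<stmt>).
In <expr> ::= 'if' <stmt> <rest>: add FIRST(<rest>)\{λ} = { 'do', 'if', ; }.
  Since <rest> is nullable, also add FOLLOW(<expr>) = { 'do', 'then' }.
Union: FOLLOW(<stmt>) = { #, 'do', 'if', 'then', ; }.

{ #, 'do', 'if', 'then', ; }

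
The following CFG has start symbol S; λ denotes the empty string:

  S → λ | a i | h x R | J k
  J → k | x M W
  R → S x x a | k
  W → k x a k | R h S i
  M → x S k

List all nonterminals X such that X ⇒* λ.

{ S }

Directly nullable (have an λ-production): S.
No other nonterminal has a production whose RHS symbols are all nullable.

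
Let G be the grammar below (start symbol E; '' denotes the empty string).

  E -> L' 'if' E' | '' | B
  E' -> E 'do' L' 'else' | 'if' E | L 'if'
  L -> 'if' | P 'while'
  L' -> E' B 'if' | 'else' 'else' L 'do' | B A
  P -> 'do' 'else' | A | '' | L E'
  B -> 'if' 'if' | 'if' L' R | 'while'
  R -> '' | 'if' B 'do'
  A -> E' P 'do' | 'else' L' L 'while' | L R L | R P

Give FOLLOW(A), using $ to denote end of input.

In L' -> B A: A is at the end, add FOLLOW(L') = { $, 'do', 'else', 'if', 'while' }.
In P -> A: A is at the end, add FOLLOW(P) = { $, 'do', 'else', 'if', 'while' }.
Union: FOLLOW(A) = { $, 'do', 'else', 'if', 'while' }.

{ $, 'do', 'else', 'if', 'while' }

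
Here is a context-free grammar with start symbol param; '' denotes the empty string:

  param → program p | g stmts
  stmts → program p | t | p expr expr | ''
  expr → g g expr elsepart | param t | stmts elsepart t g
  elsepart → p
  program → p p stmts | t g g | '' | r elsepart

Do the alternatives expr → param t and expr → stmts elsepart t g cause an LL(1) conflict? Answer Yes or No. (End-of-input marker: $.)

Yes

FIRST(param t) = { g, p, r, t } and FIRST(stmts elsepart t g) = { p, r, t }.
Both contain p, so the two alternatives are not disjoint — LL(1) conflict.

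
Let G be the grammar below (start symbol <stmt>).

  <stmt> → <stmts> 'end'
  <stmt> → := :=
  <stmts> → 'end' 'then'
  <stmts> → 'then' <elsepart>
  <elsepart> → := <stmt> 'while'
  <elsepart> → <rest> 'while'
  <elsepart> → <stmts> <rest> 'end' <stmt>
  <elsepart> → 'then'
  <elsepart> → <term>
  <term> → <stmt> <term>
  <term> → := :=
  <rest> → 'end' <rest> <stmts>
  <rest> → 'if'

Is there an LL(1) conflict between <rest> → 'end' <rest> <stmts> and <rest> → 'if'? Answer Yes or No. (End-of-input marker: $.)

No

FIRST('end' <rest> <stmts>) = { 'end' } and FIRST('if') = { 'if' }.
The FIRST sets are disjoint and neither alternative is nullable — no conflict.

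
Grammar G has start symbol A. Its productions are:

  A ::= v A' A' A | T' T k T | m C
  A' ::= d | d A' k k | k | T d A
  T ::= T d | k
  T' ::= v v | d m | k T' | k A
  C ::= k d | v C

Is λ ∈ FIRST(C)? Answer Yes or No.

No

No nonterminal in this grammar is nullable.
No production of C has an RHS whose symbols are all nullable, so C is not nullable.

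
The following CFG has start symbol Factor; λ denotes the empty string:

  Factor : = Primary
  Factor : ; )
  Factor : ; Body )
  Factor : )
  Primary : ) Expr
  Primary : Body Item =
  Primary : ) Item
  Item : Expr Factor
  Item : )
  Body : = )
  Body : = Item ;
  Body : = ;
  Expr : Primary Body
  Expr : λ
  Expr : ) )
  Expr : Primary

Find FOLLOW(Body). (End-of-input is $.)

{ $, ), ;, = }

In Factor : ; Body ): add FIRST()) = { ) }.
In Primary : Body Item =: add FIRST(Item =) = { ), ;, = }.
In Expr : Primary Body: Body is at the end, add FOLLOW(Expr) = { $, ), ;, = }.
Union: FOLLOW(Body) = { $, ), ;, = }.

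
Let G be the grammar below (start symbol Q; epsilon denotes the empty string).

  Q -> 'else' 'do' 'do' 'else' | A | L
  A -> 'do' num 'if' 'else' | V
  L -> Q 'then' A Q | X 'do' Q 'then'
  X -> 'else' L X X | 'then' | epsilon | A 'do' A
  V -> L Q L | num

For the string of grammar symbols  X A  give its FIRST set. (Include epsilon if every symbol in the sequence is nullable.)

{ 'do', 'else', 'then', num }

Add FIRST(X)\{epsilon} = { 'do', 'else', 'then', num }; X is nullable, continue.
Add FIRST(A) = { 'do', 'else', 'then', num }; A is not nullable, stop.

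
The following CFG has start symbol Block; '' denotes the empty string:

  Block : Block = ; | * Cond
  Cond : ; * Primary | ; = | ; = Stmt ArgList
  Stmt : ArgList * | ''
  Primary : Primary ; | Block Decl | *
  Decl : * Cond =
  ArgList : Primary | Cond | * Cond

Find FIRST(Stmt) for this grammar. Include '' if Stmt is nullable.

{ *, ;, '' }

From Stmt : ArgList *: add FIRST(ArgList) = { *, ; }.
Stmt : '' contributes ''.
Union: FIRST(Stmt) = { *, ;, '' }.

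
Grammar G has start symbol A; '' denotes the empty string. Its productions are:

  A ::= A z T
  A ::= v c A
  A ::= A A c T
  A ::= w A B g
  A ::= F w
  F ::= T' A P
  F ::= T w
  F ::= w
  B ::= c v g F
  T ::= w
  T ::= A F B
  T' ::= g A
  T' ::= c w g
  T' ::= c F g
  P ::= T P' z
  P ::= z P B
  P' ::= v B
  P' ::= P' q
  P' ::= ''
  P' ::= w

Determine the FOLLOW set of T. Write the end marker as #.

{ #, c, g, q, v, w, z }

In A ::= A z T: T is at the end, add FOLLOW(A) = { #, c, g, v, w, z }.
In A ::= A A c T: T is at the end, add FOLLOW(A) = { #, c, g, v, w, z }.
In F ::= T w: add FIRST(w) = { w }.
In P ::= T P' z: add FIRST(P' z) = { q, v, w, z }.
Union: FOLLOW(T) = { #, c, g, q, v, w, z }.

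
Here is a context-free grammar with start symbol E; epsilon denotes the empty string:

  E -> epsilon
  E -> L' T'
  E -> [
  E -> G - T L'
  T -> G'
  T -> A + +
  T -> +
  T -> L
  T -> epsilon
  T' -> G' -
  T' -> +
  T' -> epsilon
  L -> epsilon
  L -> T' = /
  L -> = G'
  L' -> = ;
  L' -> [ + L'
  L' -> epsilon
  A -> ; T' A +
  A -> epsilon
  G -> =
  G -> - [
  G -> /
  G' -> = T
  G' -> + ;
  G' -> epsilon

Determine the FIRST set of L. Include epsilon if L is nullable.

L -> epsilon contributes epsilon.
From L -> T' = /: T' nullable, take FIRST(T') ∪ {=} = { +, -, = }.
L -> = G' contributes {=}.
Union: FIRST(L) = { +, -, =, epsilon }.

{ +, -, =, epsilon }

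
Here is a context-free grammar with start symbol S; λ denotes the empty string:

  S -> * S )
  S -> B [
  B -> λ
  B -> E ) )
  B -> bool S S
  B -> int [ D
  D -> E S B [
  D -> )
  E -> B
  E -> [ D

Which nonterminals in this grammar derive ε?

{ B, E }

Directly nullable (have an λ-production): B.
E -> B with every symbol nullable, so E is nullable.
No other nonterminal has a production whose RHS symbols are all nullable.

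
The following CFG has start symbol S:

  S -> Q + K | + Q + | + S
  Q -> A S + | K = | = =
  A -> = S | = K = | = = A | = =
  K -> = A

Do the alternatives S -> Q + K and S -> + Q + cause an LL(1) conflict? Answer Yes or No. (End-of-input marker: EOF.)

FIRST(Q + K) = { = } and FIRST(+ Q +) = { + }.
The FIRST sets are disjoint and neither alternative is nullable — no conflict.

No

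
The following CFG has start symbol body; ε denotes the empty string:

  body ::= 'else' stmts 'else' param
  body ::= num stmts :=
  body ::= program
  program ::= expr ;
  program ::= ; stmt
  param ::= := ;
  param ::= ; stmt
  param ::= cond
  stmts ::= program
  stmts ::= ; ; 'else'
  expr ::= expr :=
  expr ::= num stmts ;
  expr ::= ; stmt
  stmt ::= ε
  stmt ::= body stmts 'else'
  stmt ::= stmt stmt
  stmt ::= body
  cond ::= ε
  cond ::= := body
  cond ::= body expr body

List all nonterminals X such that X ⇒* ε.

{ cond, param, stmt }

Directly nullable (have an ε-production): stmt, cond.
param ::= cond with every symbol nullable, so param is nullable.
No other nonterminal has a production whose RHS symbols are all nullable.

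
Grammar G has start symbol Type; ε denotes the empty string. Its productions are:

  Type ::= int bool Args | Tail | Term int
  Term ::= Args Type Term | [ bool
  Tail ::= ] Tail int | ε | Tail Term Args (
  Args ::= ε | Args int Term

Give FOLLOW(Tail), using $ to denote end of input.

{ $, [, ], int }

In Type ::= Tail: Tail is at the end, add FOLLOW(Type) = { $, [, ], int }.
In Tail ::= ] Tail int: add FIRST(int) = { int }.
In Tail ::= Tail Term Args (: add FIRST(Term Args () = { [, ], int }.
Union: FOLLOW(Tail) = { $, [, ], int }.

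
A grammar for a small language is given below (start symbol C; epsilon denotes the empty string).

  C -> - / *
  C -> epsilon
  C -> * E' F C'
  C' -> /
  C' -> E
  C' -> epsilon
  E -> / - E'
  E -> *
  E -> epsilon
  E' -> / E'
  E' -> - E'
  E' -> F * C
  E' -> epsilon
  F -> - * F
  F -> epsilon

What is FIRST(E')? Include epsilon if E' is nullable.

E' -> / E' contributes {/}.
E' -> - E' contributes {-}.
From E' -> F * C: F nullable, take FIRST(F) ∪ {*} = { *, - }.
E' -> epsilon contributes epsilon.
Union: FIRST(E') = { *, -, /, epsilon }.

{ *, -, /, epsilon }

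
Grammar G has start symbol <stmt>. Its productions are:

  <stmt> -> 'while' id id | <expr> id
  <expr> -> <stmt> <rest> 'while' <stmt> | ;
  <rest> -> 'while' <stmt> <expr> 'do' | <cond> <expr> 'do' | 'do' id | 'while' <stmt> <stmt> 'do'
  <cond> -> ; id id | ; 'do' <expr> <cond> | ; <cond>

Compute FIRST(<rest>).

{ 'do', 'while', ; }

<rest> -> 'while' <stmt> <expr> 'do' contributes {'while'}.
From <rest> -> <cond> <expr> 'do': add FIRST(<cond>) = { ; }.
<rest> -> 'do' id contributes {'do'}.
<rest> -> 'while' <stmt> <stmt> 'do' contributes {'while'}.
Union: FIRST(<rest>) = { 'do', 'while', ; }.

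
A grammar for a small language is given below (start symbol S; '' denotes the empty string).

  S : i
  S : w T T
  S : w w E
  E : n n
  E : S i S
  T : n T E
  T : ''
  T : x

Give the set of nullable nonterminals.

Directly nullable (have an ''-production): T.
No other nonterminal has a production whose RHS symbols are all nullable.

{ T }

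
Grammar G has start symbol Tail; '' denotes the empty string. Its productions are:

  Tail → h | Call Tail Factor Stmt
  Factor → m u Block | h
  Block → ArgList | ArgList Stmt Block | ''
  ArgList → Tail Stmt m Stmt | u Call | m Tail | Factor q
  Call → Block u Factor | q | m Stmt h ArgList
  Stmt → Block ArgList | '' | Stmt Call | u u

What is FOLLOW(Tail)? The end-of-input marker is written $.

Tail is the start symbol, so $ ∈ FOLLOW(Tail).
In Tail → Call Tail Factor Stmt: add FIRST(Factor Stmt) = { h, m }.
In ArgList → Tail Stmt m Stmt: add FIRST(Stmt m Stmt) = { h, m, q, u }.
In ArgList → m Tail: Tail is at the end, add FOLLOW(ArgList) = { $, h, m, q, u }.
Union: FOLLOW(Tail) = { $, h, m, q, u }.

{ $, h, m, q, u }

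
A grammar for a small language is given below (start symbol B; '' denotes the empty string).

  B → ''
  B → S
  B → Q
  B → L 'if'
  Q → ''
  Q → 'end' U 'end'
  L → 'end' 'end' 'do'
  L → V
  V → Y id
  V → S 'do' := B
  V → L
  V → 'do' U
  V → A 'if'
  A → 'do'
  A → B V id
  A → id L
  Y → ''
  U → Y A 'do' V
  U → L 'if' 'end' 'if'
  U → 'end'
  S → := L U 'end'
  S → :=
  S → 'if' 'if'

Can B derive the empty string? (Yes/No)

Yes

B has an ''-production, so B ⇒ ''.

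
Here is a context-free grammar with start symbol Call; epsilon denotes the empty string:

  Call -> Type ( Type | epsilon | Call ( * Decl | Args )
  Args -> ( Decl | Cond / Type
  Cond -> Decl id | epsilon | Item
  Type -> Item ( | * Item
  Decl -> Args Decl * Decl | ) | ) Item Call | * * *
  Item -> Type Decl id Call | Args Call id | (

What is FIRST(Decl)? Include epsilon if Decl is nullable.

From Decl -> Args Decl * Decl: add FIRST(Args) = { (, ), *, / }.
Decl -> ) contributes {)}.
Decl -> ) Item Call contributes {)}.
Decl -> * * * contributes {*}.
Union: FIRST(Decl) = { (, ), *, / }.

{ (, ), *, / }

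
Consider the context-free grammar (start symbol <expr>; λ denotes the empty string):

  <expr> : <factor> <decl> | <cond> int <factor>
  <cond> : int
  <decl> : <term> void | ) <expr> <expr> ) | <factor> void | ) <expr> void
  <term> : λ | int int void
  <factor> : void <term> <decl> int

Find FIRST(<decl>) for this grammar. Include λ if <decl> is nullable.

{ ), int, void }

From <decl> : <term> void: <term> nullable, take FIRST(<term>) ∪ {void} = { int, void }.
<decl> : ) <expr> <expr> ) contributes {)}.
From <decl> : <factor> void: add FIRST(<factor>) = { void }.
<decl> : ) <expr> void contributes {)}.
Union: FIRST(<decl>) = { ), int, void }.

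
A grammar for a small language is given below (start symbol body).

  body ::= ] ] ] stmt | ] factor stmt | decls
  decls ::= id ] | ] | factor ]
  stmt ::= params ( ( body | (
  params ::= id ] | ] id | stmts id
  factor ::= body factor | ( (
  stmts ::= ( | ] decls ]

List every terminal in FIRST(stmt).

{ (, ], id }

From stmt ::= params ( ( body: add FIRST(params) = { (, ], id }.
stmt ::= ( contributes {(}.
Union: FIRST(stmt) = { (, ], id }.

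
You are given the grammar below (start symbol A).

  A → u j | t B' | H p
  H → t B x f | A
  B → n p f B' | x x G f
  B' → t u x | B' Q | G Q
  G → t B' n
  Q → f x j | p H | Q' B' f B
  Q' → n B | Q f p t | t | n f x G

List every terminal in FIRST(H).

H → t B x f contributes {t}.
From H → A: add FIRST(A) = { t, u }.
Union: FIRST(H) = { t, u }.

{ t, u }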